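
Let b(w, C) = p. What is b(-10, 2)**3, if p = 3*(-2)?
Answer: -216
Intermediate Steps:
p = -6
b(w, C) = -6
b(-10, 2)**3 = (-6)**3 = -216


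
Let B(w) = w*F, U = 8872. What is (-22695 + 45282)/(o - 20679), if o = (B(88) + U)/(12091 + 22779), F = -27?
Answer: -393804345/360535117 ≈ -1.0923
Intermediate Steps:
B(w) = -27*w (B(w) = w*(-27) = -27*w)
o = 3248/17435 (o = (-27*88 + 8872)/(12091 + 22779) = (-2376 + 8872)/34870 = 6496*(1/34870) = 3248/17435 ≈ 0.18629)
(-22695 + 45282)/(o - 20679) = (-22695 + 45282)/(3248/17435 - 20679) = 22587/(-360535117/17435) = 22587*(-17435/360535117) = -393804345/360535117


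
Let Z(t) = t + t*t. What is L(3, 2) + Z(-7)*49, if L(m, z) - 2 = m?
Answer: 2063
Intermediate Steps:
L(m, z) = 2 + m
Z(t) = t + t²
L(3, 2) + Z(-7)*49 = (2 + 3) - 7*(1 - 7)*49 = 5 - 7*(-6)*49 = 5 + 42*49 = 5 + 2058 = 2063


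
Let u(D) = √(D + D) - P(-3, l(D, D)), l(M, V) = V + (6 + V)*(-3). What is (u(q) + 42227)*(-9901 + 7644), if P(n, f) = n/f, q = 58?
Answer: -12771042655/134 - 4514*√29 ≈ -9.5331e+7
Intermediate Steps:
l(M, V) = -18 - 2*V (l(M, V) = V + (-18 - 3*V) = -18 - 2*V)
u(D) = 3/(-18 - 2*D) + √2*√D (u(D) = √(D + D) - (-3)/(-18 - 2*D) = √(2*D) + 3/(-18 - 2*D) = √2*√D + 3/(-18 - 2*D) = 3/(-18 - 2*D) + √2*√D)
(u(q) + 42227)*(-9901 + 7644) = ((-3 + 2*√2*√58*(9 + 58))/(2*(9 + 58)) + 42227)*(-9901 + 7644) = ((½)*(-3 + 2*√2*√58*67)/67 + 42227)*(-2257) = ((½)*(1/67)*(-3 + 268*√29) + 42227)*(-2257) = ((-3/134 + 2*√29) + 42227)*(-2257) = (5658415/134 + 2*√29)*(-2257) = -12771042655/134 - 4514*√29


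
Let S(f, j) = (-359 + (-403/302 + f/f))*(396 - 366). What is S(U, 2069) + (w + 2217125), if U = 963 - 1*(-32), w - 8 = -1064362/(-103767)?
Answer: 34571101594228/15668817 ≈ 2.2064e+6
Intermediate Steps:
w = 1894498/103767 (w = 8 - 1064362/(-103767) = 8 - 1064362*(-1/103767) = 8 + 1064362/103767 = 1894498/103767 ≈ 18.257)
U = 995 (U = 963 + 32 = 995)
S(f, j) = -1627785/151 (S(f, j) = (-359 + (-403*1/302 + 1))*30 = (-359 + (-403/302 + 1))*30 = (-359 - 101/302)*30 = -108519/302*30 = -1627785/151)
S(U, 2069) + (w + 2217125) = -1627785/151 + (1894498/103767 + 2217125) = -1627785/151 + 230066304373/103767 = 34571101594228/15668817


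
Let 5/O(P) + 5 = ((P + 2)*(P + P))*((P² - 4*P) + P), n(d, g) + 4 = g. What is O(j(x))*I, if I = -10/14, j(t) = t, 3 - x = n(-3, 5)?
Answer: 25/259 ≈ 0.096525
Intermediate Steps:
n(d, g) = -4 + g
x = 2 (x = 3 - (-4 + 5) = 3 - 1*1 = 3 - 1 = 2)
I = -5/7 (I = -10*1/14 = -5/7 ≈ -0.71429)
O(P) = 5/(-5 + 2*P*(2 + P)*(P² - 3*P)) (O(P) = 5/(-5 + ((P + 2)*(P + P))*((P² - 4*P) + P)) = 5/(-5 + ((2 + P)*(2*P))*(P² - 3*P)) = 5/(-5 + (2*P*(2 + P))*(P² - 3*P)) = 5/(-5 + 2*P*(2 + P)*(P² - 3*P)))
O(j(x))*I = (5/(-5 - 12*2² - 2*2³ + 2*2⁴))*(-5/7) = (5/(-5 - 12*4 - 2*8 + 2*16))*(-5/7) = (5/(-5 - 48 - 16 + 32))*(-5/7) = (5/(-37))*(-5/7) = (5*(-1/37))*(-5/7) = -5/37*(-5/7) = 25/259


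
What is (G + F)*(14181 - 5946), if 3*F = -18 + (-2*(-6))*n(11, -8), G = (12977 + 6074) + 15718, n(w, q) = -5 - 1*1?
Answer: 286075665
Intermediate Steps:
n(w, q) = -6 (n(w, q) = -5 - 1 = -6)
G = 34769 (G = 19051 + 15718 = 34769)
F = -30 (F = (-18 - 2*(-6)*(-6))/3 = (-18 + 12*(-6))/3 = (-18 - 72)/3 = (1/3)*(-90) = -30)
(G + F)*(14181 - 5946) = (34769 - 30)*(14181 - 5946) = 34739*8235 = 286075665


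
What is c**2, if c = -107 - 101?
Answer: 43264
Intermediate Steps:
c = -208
c**2 = (-208)**2 = 43264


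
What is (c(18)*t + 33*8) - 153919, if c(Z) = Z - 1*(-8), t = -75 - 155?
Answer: -159635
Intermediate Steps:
t = -230
c(Z) = 8 + Z (c(Z) = Z + 8 = 8 + Z)
(c(18)*t + 33*8) - 153919 = ((8 + 18)*(-230) + 33*8) - 153919 = (26*(-230) + 264) - 153919 = (-5980 + 264) - 153919 = -5716 - 153919 = -159635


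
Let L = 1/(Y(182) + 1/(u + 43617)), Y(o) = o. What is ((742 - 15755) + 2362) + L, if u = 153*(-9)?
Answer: -97256810091/7687681 ≈ -12651.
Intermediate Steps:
u = -1377
L = 42240/7687681 (L = 1/(182 + 1/(-1377 + 43617)) = 1/(182 + 1/42240) = 1/(7687681/42240) = 42240/7687681 ≈ 0.0054945)
((742 - 15755) + 2362) + L = ((742 - 15755) + 2362) + 42240/7687681 = (-15013 + 2362) + 42240/7687681 = -12651 + 42240/7687681 = -97256810091/7687681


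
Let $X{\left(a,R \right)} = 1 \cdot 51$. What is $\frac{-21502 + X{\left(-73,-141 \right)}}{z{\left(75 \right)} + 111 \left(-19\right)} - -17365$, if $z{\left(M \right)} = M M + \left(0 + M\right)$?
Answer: $\frac{3280856}{189} \approx 17359.0$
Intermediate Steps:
$X{\left(a,R \right)} = 51$
$z{\left(M \right)} = M + M^{2}$ ($z{\left(M \right)} = M^{2} + M = M + M^{2}$)
$\frac{-21502 + X{\left(-73,-141 \right)}}{z{\left(75 \right)} + 111 \left(-19\right)} - -17365 = \frac{-21502 + 51}{75 \left(1 + 75\right) + 111 \left(-19\right)} - -17365 = - \frac{21451}{75 \cdot 76 - 2109} + 17365 = - \frac{21451}{5700 - 2109} + 17365 = - \frac{21451}{3591} + 17365 = \left(-21451\right) \frac{1}{3591} + 17365 = - \frac{1129}{189} + 17365 = \frac{3280856}{189}$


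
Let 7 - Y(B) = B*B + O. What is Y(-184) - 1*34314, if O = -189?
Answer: -67974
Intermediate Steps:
Y(B) = 196 - B**2 (Y(B) = 7 - (B*B - 189) = 7 - (B**2 - 189) = 7 - (-189 + B**2) = 7 + (189 - B**2) = 196 - B**2)
Y(-184) - 1*34314 = (196 - 1*(-184)**2) - 1*34314 = (196 - 1*33856) - 34314 = (196 - 33856) - 34314 = -33660 - 34314 = -67974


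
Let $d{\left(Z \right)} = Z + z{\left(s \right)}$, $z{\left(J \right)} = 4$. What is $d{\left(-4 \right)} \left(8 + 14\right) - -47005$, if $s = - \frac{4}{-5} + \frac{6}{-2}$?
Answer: $47005$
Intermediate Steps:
$s = - \frac{11}{5}$ ($s = \left(-4\right) \left(- \frac{1}{5}\right) + 6 \left(- \frac{1}{2}\right) = \frac{4}{5} - 3 = - \frac{11}{5} \approx -2.2$)
$d{\left(Z \right)} = 4 + Z$ ($d{\left(Z \right)} = Z + 4 = 4 + Z$)
$d{\left(-4 \right)} \left(8 + 14\right) - -47005 = \left(4 - 4\right) \left(8 + 14\right) - -47005 = 0 \cdot 22 + 47005 = 0 + 47005 = 47005$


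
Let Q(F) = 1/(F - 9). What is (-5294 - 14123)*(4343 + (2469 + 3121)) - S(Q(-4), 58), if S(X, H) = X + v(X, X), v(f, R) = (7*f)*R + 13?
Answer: -32594873500/169 ≈ -1.9287e+8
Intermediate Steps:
v(f, R) = 13 + 7*R*f (v(f, R) = 7*R*f + 13 = 13 + 7*R*f)
Q(F) = 1/(-9 + F)
S(X, H) = 13 + X + 7*X**2 (S(X, H) = X + (13 + 7*X*X) = X + (13 + 7*X**2) = 13 + X + 7*X**2)
(-5294 - 14123)*(4343 + (2469 + 3121)) - S(Q(-4), 58) = (-5294 - 14123)*(4343 + (2469 + 3121)) - (13 + 1/(-9 - 4) + 7*(1/(-9 - 4))**2) = -19417*(4343 + 5590) - (13 + 1/(-13) + 7*(1/(-13))**2) = -19417*9933 - (13 - 1/13 + 7*(-1/13)**2) = -192869061 - (13 - 1/13 + 7*(1/169)) = -192869061 - (13 - 1/13 + 7/169) = -192869061 - 1*2191/169 = -192869061 - 2191/169 = -32594873500/169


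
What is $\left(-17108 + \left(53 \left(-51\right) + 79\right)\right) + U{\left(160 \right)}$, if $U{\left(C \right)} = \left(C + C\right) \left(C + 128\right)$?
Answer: $72428$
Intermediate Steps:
$U{\left(C \right)} = 2 C \left(128 + C\right)$
$\left(-17108 + \left(53 \left(-51\right) + 79\right)\right) + U{\left(160 \right)} = \left(-17108 + \left(53 \left(-51\right) + 79\right)\right) + 2 \cdot 160 \left(128 + 160\right) = \left(-17108 + \left(-2703 + 79\right)\right) + 2 \cdot 160 \cdot 288 = \left(-17108 - 2624\right) + 92160 = -19732 + 92160 = 72428$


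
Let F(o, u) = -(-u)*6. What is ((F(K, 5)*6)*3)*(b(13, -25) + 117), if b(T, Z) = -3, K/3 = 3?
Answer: 61560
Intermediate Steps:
K = 9 (K = 3*3 = 9)
F(o, u) = 6*u (F(o, u) = -(-6)*u = 6*u)
((F(K, 5)*6)*3)*(b(13, -25) + 117) = (((6*5)*6)*3)*(-3 + 117) = ((30*6)*3)*114 = (180*3)*114 = 540*114 = 61560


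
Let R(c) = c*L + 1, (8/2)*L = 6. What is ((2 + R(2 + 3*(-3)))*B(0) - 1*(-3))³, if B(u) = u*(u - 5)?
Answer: 27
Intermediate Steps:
L = 3/2 (L = (¼)*6 = 3/2 ≈ 1.5000)
B(u) = u*(-5 + u)
R(c) = 1 + 3*c/2 (R(c) = c*(3/2) + 1 = 3*c/2 + 1 = 1 + 3*c/2)
((2 + R(2 + 3*(-3)))*B(0) - 1*(-3))³ = ((2 + (1 + 3*(2 + 3*(-3))/2))*(0*(-5 + 0)) - 1*(-3))³ = ((2 + (1 + 3*(2 - 9)/2))*(0*(-5)) + 3)³ = ((2 + (1 + (3/2)*(-7)))*0 + 3)³ = ((2 + (1 - 21/2))*0 + 3)³ = ((2 - 19/2)*0 + 3)³ = (-15/2*0 + 3)³ = (0 + 3)³ = 3³ = 27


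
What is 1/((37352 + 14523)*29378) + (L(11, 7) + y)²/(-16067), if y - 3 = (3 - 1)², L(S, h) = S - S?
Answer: -74675187683/24485846911250 ≈ -0.0030497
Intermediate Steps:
L(S, h) = 0
y = 7 (y = 3 + (3 - 1)² = 3 + 2² = 3 + 4 = 7)
1/((37352 + 14523)*29378) + (L(11, 7) + y)²/(-16067) = 1/((37352 + 14523)*29378) + (0 + 7)²/(-16067) = (1/29378)/51875 + 7²*(-1/16067) = (1/51875)*(1/29378) + 49*(-1/16067) = 1/1523983750 - 49/16067 = -74675187683/24485846911250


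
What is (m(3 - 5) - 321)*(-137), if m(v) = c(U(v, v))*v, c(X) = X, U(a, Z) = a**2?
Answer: 45073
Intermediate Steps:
m(v) = v**3 (m(v) = v**2*v = v**3)
(m(3 - 5) - 321)*(-137) = ((3 - 5)**3 - 321)*(-137) = ((-2)**3 - 321)*(-137) = (-8 - 321)*(-137) = -329*(-137) = 45073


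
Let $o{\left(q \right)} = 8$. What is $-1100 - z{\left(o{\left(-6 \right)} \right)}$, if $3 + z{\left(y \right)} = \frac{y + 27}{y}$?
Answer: $- \frac{8811}{8} \approx -1101.4$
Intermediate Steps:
$z{\left(y \right)} = -3 + \frac{27 + y}{y}$ ($z{\left(y \right)} = -3 + \frac{y + 27}{y} = -3 + \frac{27 + y}{y}$)
$-1100 - z{\left(o{\left(-6 \right)} \right)} = -1100 - \left(-2 + \frac{27}{8}\right) = -1100 - \frac{11}{8} = - \frac{8811}{8}$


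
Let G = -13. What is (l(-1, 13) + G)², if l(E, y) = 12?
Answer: 1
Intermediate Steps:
(l(-1, 13) + G)² = (12 - 13)² = (-1)² = 1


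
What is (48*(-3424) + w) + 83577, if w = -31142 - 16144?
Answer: -128061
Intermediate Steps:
w = -47286
(48*(-3424) + w) + 83577 = (48*(-3424) - 47286) + 83577 = (-164352 - 47286) + 83577 = -211638 + 83577 = -128061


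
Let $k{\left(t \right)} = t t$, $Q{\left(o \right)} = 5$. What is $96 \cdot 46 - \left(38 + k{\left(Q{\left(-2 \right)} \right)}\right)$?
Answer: $4353$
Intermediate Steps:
$k{\left(t \right)} = t^{2}$
$96 \cdot 46 - \left(38 + k{\left(Q{\left(-2 \right)} \right)}\right) = 96 \cdot 46 - 63 = 4416 - 63 = 4353$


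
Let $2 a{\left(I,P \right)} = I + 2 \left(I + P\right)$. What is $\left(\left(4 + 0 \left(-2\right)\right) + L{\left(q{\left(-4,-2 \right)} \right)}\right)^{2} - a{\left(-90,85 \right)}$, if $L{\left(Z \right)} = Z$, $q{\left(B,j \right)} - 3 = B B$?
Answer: $579$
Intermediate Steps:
$q{\left(B,j \right)} = 3 + B^{2}$ ($q{\left(B,j \right)} = 3 + B B = 3 + B^{2}$)
$a{\left(I,P \right)} = P + \frac{3 I}{2}$ ($a{\left(I,P \right)} = \frac{I + 2 \left(I + P\right)}{2} = \frac{I + \left(2 I + 2 P\right)}{2} = \frac{2 P + 3 I}{2} = P + \frac{3 I}{2}$)
$\left(\left(4 + 0 \left(-2\right)\right) + L{\left(q{\left(-4,-2 \right)} \right)}\right)^{2} - a{\left(-90,85 \right)} = \left(\left(4 + 0 \left(-2\right)\right) + \left(3 + \left(-4\right)^{2}\right)\right)^{2} - \left(85 + \frac{3}{2} \left(-90\right)\right) = \left(\left(4 + 0\right) + \left(3 + 16\right)\right)^{2} - \left(85 - 135\right) = \left(4 + 19\right)^{2} - -50 = 23^{2} + 50 = 529 + 50 = 579$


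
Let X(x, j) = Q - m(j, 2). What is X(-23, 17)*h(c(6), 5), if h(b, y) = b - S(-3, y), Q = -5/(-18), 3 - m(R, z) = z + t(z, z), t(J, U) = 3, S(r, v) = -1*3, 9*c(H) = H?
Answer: 451/54 ≈ 8.3519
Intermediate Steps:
c(H) = H/9
S(r, v) = -3
m(R, z) = -z (m(R, z) = 3 - (z + 3) = 3 - (3 + z) = 3 + (-3 - z) = -z)
Q = 5/18 (Q = -5*(-1/18) = 5/18 ≈ 0.27778)
h(b, y) = 3 + b (h(b, y) = b - 1*(-3) = b + 3 = 3 + b)
X(x, j) = 41/18 (X(x, j) = 5/18 - (-1)*2 = 5/18 - 1*(-2) = 5/18 + 2 = 41/18)
X(-23, 17)*h(c(6), 5) = 41*(3 + (1/9)*6)/18 = 41*(3 + 2/3)/18 = (41/18)*(11/3) = 451/54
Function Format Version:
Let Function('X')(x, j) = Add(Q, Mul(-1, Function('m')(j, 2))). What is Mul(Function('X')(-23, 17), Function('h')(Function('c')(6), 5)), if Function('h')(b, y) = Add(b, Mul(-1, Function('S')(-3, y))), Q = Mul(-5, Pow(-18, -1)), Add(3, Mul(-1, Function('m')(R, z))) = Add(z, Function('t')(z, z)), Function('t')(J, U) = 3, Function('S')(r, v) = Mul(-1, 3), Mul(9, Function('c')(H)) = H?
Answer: Rational(451, 54) ≈ 8.3519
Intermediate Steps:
Function('c')(H) = Mul(Rational(1, 9), H)
Function('S')(r, v) = -3
Function('m')(R, z) = Mul(-1, z) (Function('m')(R, z) = Add(3, Mul(-1, Add(z, 3))) = Add(3, Mul(-1, Add(3, z))) = Add(3, Add(-3, Mul(-1, z))) = Mul(-1, z))
Q = Rational(5, 18) (Q = Mul(-5, Rational(-1, 18)) = Rational(5, 18) ≈ 0.27778)
Function('h')(b, y) = Add(3, b) (Function('h')(b, y) = Add(b, Mul(-1, -3)) = Add(b, 3) = Add(3, b))
Function('X')(x, j) = Rational(41, 18) (Function('X')(x, j) = Add(Rational(5, 18), Mul(-1, Mul(-1, 2))) = Add(Rational(5, 18), Mul(-1, -2)) = Add(Rational(5, 18), 2) = Rational(41, 18))
Mul(Function('X')(-23, 17), Function('h')(Function('c')(6), 5)) = Mul(Rational(41, 18), Add(3, Mul(Rational(1, 9), 6))) = Mul(Rational(41, 18), Add(3, Rational(2, 3))) = Mul(Rational(41, 18), Rational(11, 3)) = Rational(451, 54)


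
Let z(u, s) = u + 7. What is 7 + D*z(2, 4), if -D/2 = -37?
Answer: 673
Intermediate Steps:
D = 74 (D = -2*(-37) = 74)
z(u, s) = 7 + u
7 + D*z(2, 4) = 7 + 74*(7 + 2) = 7 + 74*9 = 7 + 666 = 673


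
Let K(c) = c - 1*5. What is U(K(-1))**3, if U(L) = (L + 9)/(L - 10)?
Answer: -27/4096 ≈ -0.0065918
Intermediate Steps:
K(c) = -5 + c (K(c) = c - 5 = -5 + c)
U(L) = (9 + L)/(-10 + L)
U(K(-1))**3 = ((9 + (-5 - 1))/(-10 + (-5 - 1)))**3 = ((9 - 6)/(-10 - 6))**3 = (3/(-16))**3 = (-1/16*3)**3 = (-3/16)**3 = -27/4096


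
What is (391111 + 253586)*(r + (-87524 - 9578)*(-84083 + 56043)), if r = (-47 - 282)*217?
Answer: 1755296334502839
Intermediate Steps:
r = -71393 (r = -329*217 = -71393)
(391111 + 253586)*(r + (-87524 - 9578)*(-84083 + 56043)) = (391111 + 253586)*(-71393 + (-87524 - 9578)*(-84083 + 56043)) = 644697*(-71393 - 97102*(-28040)) = 644697*(-71393 + 2722740080) = 644697*2722668687 = 1755296334502839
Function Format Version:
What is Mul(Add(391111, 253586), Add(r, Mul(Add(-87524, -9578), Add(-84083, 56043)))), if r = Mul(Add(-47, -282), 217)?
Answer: 1755296334502839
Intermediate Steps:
r = -71393 (r = Mul(-329, 217) = -71393)
Mul(Add(391111, 253586), Add(r, Mul(Add(-87524, -9578), Add(-84083, 56043)))) = Mul(Add(391111, 253586), Add(-71393, Mul(Add(-87524, -9578), Add(-84083, 56043)))) = Mul(644697, Add(-71393, Mul(-97102, -28040))) = Mul(644697, Add(-71393, 2722740080)) = Mul(644697, 2722668687) = 1755296334502839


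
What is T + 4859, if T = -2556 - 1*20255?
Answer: -17952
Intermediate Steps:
T = -22811 (T = -2556 - 20255 = -22811)
T + 4859 = -22811 + 4859 = -17952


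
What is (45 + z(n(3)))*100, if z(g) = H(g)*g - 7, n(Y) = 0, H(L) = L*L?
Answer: 3800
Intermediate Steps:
H(L) = L²
z(g) = -7 + g³ (z(g) = g²*g - 7 = g³ - 7 = -7 + g³)
(45 + z(n(3)))*100 = (45 + (-7 + 0³))*100 = (45 + (-7 + 0))*100 = (45 - 7)*100 = 38*100 = 3800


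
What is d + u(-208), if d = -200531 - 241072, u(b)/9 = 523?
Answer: -436896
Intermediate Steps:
u(b) = 4707 (u(b) = 9*523 = 4707)
d = -441603
d + u(-208) = -441603 + 4707 = -436896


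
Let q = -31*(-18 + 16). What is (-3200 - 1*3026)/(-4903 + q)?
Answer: 6226/4841 ≈ 1.2861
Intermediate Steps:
q = 62 (q = -31*(-2) = 62)
(-3200 - 1*3026)/(-4903 + q) = (-3200 - 1*3026)/(-4903 + 62) = (-3200 - 3026)/(-4841) = -6226*(-1/4841) = 6226/4841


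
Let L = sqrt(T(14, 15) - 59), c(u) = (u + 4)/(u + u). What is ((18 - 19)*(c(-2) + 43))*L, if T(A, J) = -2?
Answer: -85*I*sqrt(61)/2 ≈ -331.94*I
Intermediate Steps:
c(u) = (4 + u)/(2*u) (c(u) = (4 + u)/((2*u)) = (4 + u)*(1/(2*u)) = (4 + u)/(2*u))
L = I*sqrt(61) (L = sqrt(-2 - 59) = sqrt(-61) = I*sqrt(61) ≈ 7.8102*I)
((18 - 19)*(c(-2) + 43))*L = ((18 - 19)*((1/2)*(4 - 2)/(-2) + 43))*(I*sqrt(61)) = (-((1/2)*(-1/2)*2 + 43))*(I*sqrt(61)) = (-(-1/2 + 43))*(I*sqrt(61)) = (-1*85/2)*(I*sqrt(61)) = -85*I*sqrt(61)/2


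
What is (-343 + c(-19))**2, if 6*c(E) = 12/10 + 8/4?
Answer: 26388769/225 ≈ 1.1728e+5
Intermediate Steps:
c(E) = 8/15 (c(E) = (12/10 + 8/4)/6 = (12*(1/10) + 8*(1/4))/6 = (6/5 + 2)/6 = (1/6)*(16/5) = 8/15)
(-343 + c(-19))**2 = (-343 + 8/15)**2 = (-5137/15)**2 = 26388769/225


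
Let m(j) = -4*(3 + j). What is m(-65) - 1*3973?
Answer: -3725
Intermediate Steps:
m(j) = -12 - 4*j
m(-65) - 1*3973 = (-12 - 4*(-65)) - 1*3973 = (-12 + 260) - 3973 = 248 - 3973 = -3725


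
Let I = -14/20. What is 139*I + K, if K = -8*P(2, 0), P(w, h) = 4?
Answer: -1293/10 ≈ -129.30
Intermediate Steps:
I = -7/10 (I = -14*1/20 = -7/10 ≈ -0.70000)
K = -32 (K = -8*4 = -32)
139*I + K = 139*(-7/10) - 32 = -973/10 - 32 = -1293/10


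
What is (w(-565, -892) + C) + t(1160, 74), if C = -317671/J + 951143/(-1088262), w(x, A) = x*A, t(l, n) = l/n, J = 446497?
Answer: 9061063583844124459/17978511573918 ≈ 5.0399e+5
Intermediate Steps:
w(x, A) = A*x
C = -770391773873/485905718214 (C = -317671/446497 + 951143/(-1088262) = -317671*1/446497 + 951143*(-1/1088262) = -317671/446497 - 951143/1088262 = -770391773873/485905718214 ≈ -1.5855)
(w(-565, -892) + C) + t(1160, 74) = (-892*(-565) - 770391773873/485905718214) + 1160/74 = (503980 - 770391773873/485905718214) + 1160*(1/74) = 244885993473717847/485905718214 + 580/37 = 9061063583844124459/17978511573918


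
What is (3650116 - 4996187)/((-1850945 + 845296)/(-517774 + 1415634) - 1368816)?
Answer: 1208583308060/1229006139409 ≈ 0.98338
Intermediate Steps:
(3650116 - 4996187)/((-1850945 + 845296)/(-517774 + 1415634) - 1368816) = -1346071/(-1005649/897860 - 1368816) = -1346071/(-1229006139409/897860) = -1346071*(-897860/1229006139409) = 1208583308060/1229006139409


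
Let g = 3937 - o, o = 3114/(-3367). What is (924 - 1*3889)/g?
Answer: -9983155/13258993 ≈ -0.75293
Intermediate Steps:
o = -3114/3367 (o = 3114*(-1/3367) = -3114/3367 ≈ -0.92486)
g = 13258993/3367 (g = 3937 - 1*(-3114/3367) = 3937 + 3114/3367 = 13258993/3367 ≈ 3937.9)
(924 - 1*3889)/g = (924 - 1*3889)/(13258993/3367) = (924 - 3889)*(3367/13258993) = -2965*3367/13258993 = -9983155/13258993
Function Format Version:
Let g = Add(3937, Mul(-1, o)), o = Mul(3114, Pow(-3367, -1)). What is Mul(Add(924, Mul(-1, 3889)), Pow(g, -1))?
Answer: Rational(-9983155, 13258993) ≈ -0.75293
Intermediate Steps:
o = Rational(-3114, 3367) (o = Mul(3114, Rational(-1, 3367)) = Rational(-3114, 3367) ≈ -0.92486)
g = Rational(13258993, 3367) (g = Add(3937, Mul(-1, Rational(-3114, 3367))) = Add(3937, Rational(3114, 3367)) = Rational(13258993, 3367) ≈ 3937.9)
Mul(Add(924, Mul(-1, 3889)), Pow(g, -1)) = Mul(Add(924, Mul(-1, 3889)), Pow(Rational(13258993, 3367), -1)) = Mul(Add(924, -3889), Rational(3367, 13258993)) = Mul(-2965, Rational(3367, 13258993)) = Rational(-9983155, 13258993)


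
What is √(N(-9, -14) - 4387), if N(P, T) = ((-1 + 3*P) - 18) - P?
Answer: 2*I*√1106 ≈ 66.513*I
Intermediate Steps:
N(P, T) = -19 + 2*P (N(P, T) = (-19 + 3*P) - P = -19 + 2*P)
√(N(-9, -14) - 4387) = √((-19 + 2*(-9)) - 4387) = √((-19 - 18) - 4387) = √(-37 - 4387) = √(-4424) = 2*I*√1106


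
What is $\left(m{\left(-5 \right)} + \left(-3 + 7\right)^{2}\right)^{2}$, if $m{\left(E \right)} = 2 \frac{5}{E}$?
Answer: $196$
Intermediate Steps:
$m{\left(E \right)} = \frac{10}{E}$
$\left(m{\left(-5 \right)} + \left(-3 + 7\right)^{2}\right)^{2} = \left(\frac{10}{-5} + \left(-3 + 7\right)^{2}\right)^{2} = \left(10 \left(- \frac{1}{5}\right) + 4^{2}\right)^{2} = \left(-2 + 16\right)^{2} = 14^{2} = 196$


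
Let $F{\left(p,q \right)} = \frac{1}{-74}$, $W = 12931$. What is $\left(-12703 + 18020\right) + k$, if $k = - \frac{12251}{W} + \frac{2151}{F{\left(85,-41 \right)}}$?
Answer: $- \frac{1989537118}{12931} \approx -1.5386 \cdot 10^{5}$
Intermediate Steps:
$F{\left(p,q \right)} = - \frac{1}{74}$
$k = - \frac{2058291245}{12931}$ ($k = - \frac{12251}{12931} + \frac{2151}{- \frac{1}{74}} = \left(-12251\right) \frac{1}{12931} + 2151 \left(-74\right) = - \frac{12251}{12931} - 159174 = - \frac{2058291245}{12931} \approx -1.5918 \cdot 10^{5}$)
$\left(-12703 + 18020\right) + k = \left(-12703 + 18020\right) - \frac{2058291245}{12931} = 5317 - \frac{2058291245}{12931} = - \frac{1989537118}{12931}$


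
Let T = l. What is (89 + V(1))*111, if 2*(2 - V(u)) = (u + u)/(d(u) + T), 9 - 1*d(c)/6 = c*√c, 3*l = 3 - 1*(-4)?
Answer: 1524918/151 ≈ 10099.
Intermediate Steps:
l = 7/3 (l = (3 - 1*(-4))/3 = (3 + 4)/3 = (⅓)*7 = 7/3 ≈ 2.3333)
T = 7/3 ≈ 2.3333
d(c) = 54 - 6*c^(3/2) (d(c) = 54 - 6*c*√c = 54 - 6*c^(3/2))
V(u) = 2 - u/(169/3 - 6*u^(3/2)) (V(u) = 2 - (u + u)/(2*((54 - 6*u^(3/2)) + 7/3)) = 2 - 2*u/(2*(169/3 - 6*u^(3/2))) = 2 - u/(169/3 - 6*u^(3/2)))
(89 + V(1))*111 = (89 + (-338 + 3*1 + 36*1^(3/2))/(-169 + 18*1^(3/2)))*111 = (89 + (-338 + 3 + 36*1)/(-169 + 18*1))*111 = (89 + (-338 + 3 + 36)/(-169 + 18))*111 = (89 - 299/(-151))*111 = (89 - 1/151*(-299))*111 = (89 + 299/151)*111 = (13738/151)*111 = 1524918/151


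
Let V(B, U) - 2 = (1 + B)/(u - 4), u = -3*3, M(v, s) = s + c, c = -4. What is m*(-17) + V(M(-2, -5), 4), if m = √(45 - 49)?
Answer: 34/13 - 34*I ≈ 2.6154 - 34.0*I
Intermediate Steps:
M(v, s) = -4 + s (M(v, s) = s - 4 = -4 + s)
u = -9
V(B, U) = 25/13 - B/13 (V(B, U) = 2 + (1 + B)/(-9 - 4) = 2 + (1 + B)/(-13) = 2 + (1 + B)*(-1/13) = 2 + (-1/13 - B/13) = 25/13 - B/13)
m = 2*I (m = √(-4) = 2*I ≈ 2.0*I)
m*(-17) + V(M(-2, -5), 4) = (2*I)*(-17) + (25/13 - (-4 - 5)/13) = -34*I + (25/13 - 1/13*(-9)) = -34*I + (25/13 + 9/13) = -34*I + 34/13 = 34/13 - 34*I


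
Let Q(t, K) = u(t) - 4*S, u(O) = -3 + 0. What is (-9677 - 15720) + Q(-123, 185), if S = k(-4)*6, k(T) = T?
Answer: -25304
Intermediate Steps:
u(O) = -3
S = -24 (S = -4*6 = -24)
Q(t, K) = 93 (Q(t, K) = -3 - 4*(-24) = -3 + 96 = 93)
(-9677 - 15720) + Q(-123, 185) = (-9677 - 15720) + 93 = -25397 + 93 = -25304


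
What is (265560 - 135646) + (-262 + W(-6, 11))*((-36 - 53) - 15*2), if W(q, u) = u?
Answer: 159783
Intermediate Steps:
(265560 - 135646) + (-262 + W(-6, 11))*((-36 - 53) - 15*2) = (265560 - 135646) + (-262 + 11)*((-36 - 53) - 15*2) = 129914 - 251*(-89 - 30) = 129914 - 251*(-119) = 129914 + 29869 = 159783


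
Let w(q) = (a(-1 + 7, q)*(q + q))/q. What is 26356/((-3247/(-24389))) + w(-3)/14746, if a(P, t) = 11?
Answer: 4739338512249/23940131 ≈ 1.9797e+5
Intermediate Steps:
w(q) = 22 (w(q) = (11*(q + q))/q = (11*(2*q))/q = (22*q)/q = 22)
26356/((-3247/(-24389))) + w(-3)/14746 = 26356/((-3247/(-24389))) + 22/14746 = 26356/((-3247*(-1/24389))) + 22*(1/14746) = 26356/(3247/24389) + 11/7373 = 26356*(24389/3247) + 11/7373 = 642796484/3247 + 11/7373 = 4739338512249/23940131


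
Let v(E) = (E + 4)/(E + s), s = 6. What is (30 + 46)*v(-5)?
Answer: -76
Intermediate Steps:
v(E) = (4 + E)/(6 + E) (v(E) = (E + 4)/(E + 6) = (4 + E)/(6 + E))
(30 + 46)*v(-5) = (30 + 46)*((4 - 5)/(6 - 5)) = 76*(-1/1) = 76*(1*(-1)) = 76*(-1) = -76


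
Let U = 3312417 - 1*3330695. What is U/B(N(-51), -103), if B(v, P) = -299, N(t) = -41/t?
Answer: 1406/23 ≈ 61.130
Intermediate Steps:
U = -18278 (U = 3312417 - 3330695 = -18278)
U/B(N(-51), -103) = -18278/(-299) = -18278*(-1/299) = 1406/23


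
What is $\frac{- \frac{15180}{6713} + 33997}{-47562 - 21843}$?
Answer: $- \frac{228206681}{465915765} \approx -0.4898$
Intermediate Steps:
$\frac{- \frac{15180}{6713} + 33997}{-47562 - 21843} = \frac{\left(-15180\right) \frac{1}{6713} + 33997}{-69405} = \left(- \frac{15180}{6713} + 33997\right) \left(- \frac{1}{69405}\right) = \frac{228206681}{6713} \left(- \frac{1}{69405}\right) = - \frac{228206681}{465915765}$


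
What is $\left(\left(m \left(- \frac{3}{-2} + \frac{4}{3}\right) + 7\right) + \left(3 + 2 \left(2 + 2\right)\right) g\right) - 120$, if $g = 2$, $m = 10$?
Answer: $- \frac{188}{3} \approx -62.667$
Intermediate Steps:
$\left(\left(m \left(- \frac{3}{-2} + \frac{4}{3}\right) + 7\right) + \left(3 + 2 \left(2 + 2\right)\right) g\right) - 120 = \left(\left(10 \left(- \frac{3}{-2} + \frac{4}{3}\right) + 7\right) + \left(3 + 2 \left(2 + 2\right)\right) 2\right) - 120 = \left(\left(10 \left(\left(-3\right) \left(- \frac{1}{2}\right) + 4 \cdot \frac{1}{3}\right) + 7\right) + \left(3 + 2 \cdot 4\right) 2\right) - 120 = \left(\left(10 \left(\frac{3}{2} + \frac{4}{3}\right) + 7\right) + \left(3 + 8\right) 2\right) - 120 = \left(\left(10 \cdot \frac{17}{6} + 7\right) + 11 \cdot 2\right) - 120 = \left(\left(\frac{85}{3} + 7\right) + 22\right) - 120 = \left(\frac{106}{3} + 22\right) - 120 = \frac{172}{3} - 120 = - \frac{188}{3}$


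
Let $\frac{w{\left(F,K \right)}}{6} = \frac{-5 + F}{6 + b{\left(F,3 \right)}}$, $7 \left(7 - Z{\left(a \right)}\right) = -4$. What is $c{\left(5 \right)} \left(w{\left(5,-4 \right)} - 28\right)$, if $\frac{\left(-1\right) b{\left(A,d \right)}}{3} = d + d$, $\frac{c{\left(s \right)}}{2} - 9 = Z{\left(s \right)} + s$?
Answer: $-1208$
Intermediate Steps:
$Z{\left(a \right)} = \frac{53}{7}$ ($Z{\left(a \right)} = 7 - - \frac{4}{7} = 7 + \frac{4}{7} = \frac{53}{7}$)
$c{\left(s \right)} = \frac{232}{7} + 2 s$ ($c{\left(s \right)} = 18 + 2 \left(\frac{53}{7} + s\right) = 18 + \left(\frac{106}{7} + 2 s\right) = \frac{232}{7} + 2 s$)
$b{\left(A,d \right)} = - 6 d$ ($b{\left(A,d \right)} = - 3 \left(d + d\right) = - 3 \cdot 2 d = - 6 d$)
$w{\left(F,K \right)} = \frac{5}{2} - \frac{F}{2}$ ($w{\left(F,K \right)} = 6 \frac{-5 + F}{6 - 18} = 6 \frac{-5 + F}{-12} = 6 \left(-5 + F\right) \left(- \frac{1}{12}\right) = 6 \left(\frac{5}{12} - \frac{F}{12}\right) = \frac{5}{2} - \frac{F}{2}$)
$c{\left(5 \right)} \left(w{\left(5,-4 \right)} - 28\right) = \left(\frac{232}{7} + 2 \cdot 5\right) \left(\left(\frac{5}{2} - \frac{5}{2}\right) - 28\right) = \left(\frac{232}{7} + 10\right) \left(\left(\frac{5}{2} - \frac{5}{2}\right) - 28\right) = \frac{302 \left(0 - 28\right)}{7} = \frac{302}{7} \left(-28\right) = -1208$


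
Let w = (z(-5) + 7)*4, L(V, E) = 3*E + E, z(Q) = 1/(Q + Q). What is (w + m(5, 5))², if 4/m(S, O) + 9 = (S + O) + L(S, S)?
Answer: 8514724/11025 ≈ 772.31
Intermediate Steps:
z(Q) = 1/(2*Q)
L(V, E) = 4*E
m(S, O) = 4/(-9 + O + 5*S) (m(S, O) = 4/(-9 + ((S + O) + 4*S)) = 4/(-9 + ((O + S) + 4*S)) = 4/(-9 + (O + 5*S)) = 4/(-9 + O + 5*S))
w = 138/5 (w = ((½)/(-5) + 7)*4 = ((½)*(-⅕) + 7)*4 = (-⅒ + 7)*4 = (69/10)*4 = 138/5 ≈ 27.600)
(w + m(5, 5))² = (138/5 + 4/(-9 + 5 + 5*5))² = (138/5 + 4/(-9 + 5 + 25))² = (138/5 + 4/21)² = (2918/105)² = 8514724/11025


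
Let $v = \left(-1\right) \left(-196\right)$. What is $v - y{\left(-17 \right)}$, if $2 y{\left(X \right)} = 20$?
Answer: $186$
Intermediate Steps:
$v = 196$
$y{\left(X \right)} = 10$ ($y{\left(X \right)} = \frac{1}{2} \cdot 20 = 10$)
$v - y{\left(-17 \right)} = 196 - 10 = 186$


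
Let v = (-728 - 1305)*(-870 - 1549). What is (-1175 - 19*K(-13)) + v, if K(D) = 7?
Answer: 4916519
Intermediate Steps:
v = 4917827 (v = -2033*(-2419) = 4917827)
(-1175 - 19*K(-13)) + v = (-1175 - 19*7) + 4917827 = (-1175 - 133) + 4917827 = -1308 + 4917827 = 4916519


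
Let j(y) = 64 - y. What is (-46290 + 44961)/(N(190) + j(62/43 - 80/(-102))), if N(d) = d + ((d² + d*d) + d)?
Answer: -2914497/159303410 ≈ -0.018295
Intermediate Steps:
N(d) = 2*d + 2*d² (N(d) = d + ((d² + d²) + d) = d + (2*d² + d) = d + (d + 2*d²) = 2*d + 2*d²)
(-46290 + 44961)/(N(190) + j(62/43 - 80/(-102))) = (-46290 + 44961)/(2*190*(1 + 190) + (64 - (62/43 - 80/(-102)))) = -1329/(2*190*191 + (64 - (62*(1/43) - 80*(-1/102)))) = -1329/(72580 + (64 - (62/43 + 40/51))) = -1329/(72580 + (64 - 1*4882/2193)) = -1329/(72580 + (64 - 4882/2193)) = -1329/(72580 + 135470/2193) = -1329/159303410/2193 = -1329*2193/159303410 = -2914497/159303410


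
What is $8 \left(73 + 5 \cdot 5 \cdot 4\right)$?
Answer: $1384$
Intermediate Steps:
$8 \left(73 + 5 \cdot 5 \cdot 4\right) = 8 \left(73 + 25 \cdot 4\right) = 8 \left(73 + 100\right) = 8 \cdot 173 = 1384$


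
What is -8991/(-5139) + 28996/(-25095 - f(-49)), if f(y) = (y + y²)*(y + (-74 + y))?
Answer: 395626267/216665379 ≈ 1.8260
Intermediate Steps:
f(y) = (-74 + 2*y)*(y + y²) (f(y) = (y + y²)*(-74 + 2*y) = (-74 + 2*y)*(y + y²))
-8991/(-5139) + 28996/(-25095 - f(-49)) = -8991/(-5139) + 28996/(-25095 - 2*(-49)*(-37 + (-49)² - 36*(-49))) = -8991*(-1/5139) + 28996/(-25095 - 2*(-49)*(-37 + 2401 + 1764)) = 999/571 + 28996/(-25095 - 2*(-49)*4128) = 999/571 + 28996/(-25095 - 1*(-404544)) = 999/571 + 28996/(-25095 + 404544) = 999/571 + 28996/379449 = 395626267/216665379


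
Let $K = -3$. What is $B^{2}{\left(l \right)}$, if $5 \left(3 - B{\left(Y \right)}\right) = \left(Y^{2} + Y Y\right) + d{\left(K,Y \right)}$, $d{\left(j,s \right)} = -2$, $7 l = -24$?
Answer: $\frac{101761}{60025} \approx 1.6953$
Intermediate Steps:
$l = - \frac{24}{7}$ ($l = \frac{1}{7} \left(-24\right) = - \frac{24}{7} \approx -3.4286$)
$B{\left(Y \right)} = \frac{17}{5} - \frac{2 Y^{2}}{5}$ ($B{\left(Y \right)} = 3 - \frac{\left(Y^{2} + Y Y\right) - 2}{5} = 3 - \frac{\left(Y^{2} + Y^{2}\right) - 2}{5} = 3 - \frac{2 Y^{2} - 2}{5} = 3 - \frac{-2 + 2 Y^{2}}{5} = 3 - \left(- \frac{2}{5} + \frac{2 Y^{2}}{5}\right) = \frac{17}{5} - \frac{2 Y^{2}}{5}$)
$B^{2}{\left(l \right)} = \left(\frac{17}{5} - \frac{2 \left(- \frac{24}{7}\right)^{2}}{5}\right)^{2} = \left(\frac{17}{5} - \frac{1152}{245}\right)^{2} = \left(- \frac{319}{245}\right)^{2} = \frac{101761}{60025}$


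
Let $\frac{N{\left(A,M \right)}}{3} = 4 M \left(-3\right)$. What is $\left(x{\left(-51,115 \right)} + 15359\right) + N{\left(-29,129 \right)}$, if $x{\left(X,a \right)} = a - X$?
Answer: $10881$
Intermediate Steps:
$N{\left(A,M \right)} = - 36 M$ ($N{\left(A,M \right)} = 3 \cdot 4 M \left(-3\right) = 3 \left(- 12 M\right) = - 36 M$)
$\left(x{\left(-51,115 \right)} + 15359\right) + N{\left(-29,129 \right)} = \left(\left(115 - -51\right) + 15359\right) - 4644 = \left(\left(115 + 51\right) + 15359\right) - 4644 = \left(166 + 15359\right) - 4644 = 15525 - 4644 = 10881$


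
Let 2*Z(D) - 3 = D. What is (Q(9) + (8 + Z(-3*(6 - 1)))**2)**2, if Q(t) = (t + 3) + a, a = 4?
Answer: 400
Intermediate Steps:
Z(D) = 3/2 + D/2
Q(t) = 7 + t (Q(t) = (t + 3) + 4 = (3 + t) + 4 = 7 + t)
(Q(9) + (8 + Z(-3*(6 - 1)))**2)**2 = ((7 + 9) + (8 + (3/2 + (-3*(6 - 1))/2))**2)**2 = (16 + (8 + (3/2 + (-3*5)/2))**2)**2 = (16 + (8 + (3/2 + (1/2)*(-15)))**2)**2 = (16 + (8 + (3/2 - 15/2))**2)**2 = (16 + (8 - 6)**2)**2 = (16 + 2**2)**2 = (16 + 4)**2 = 20**2 = 400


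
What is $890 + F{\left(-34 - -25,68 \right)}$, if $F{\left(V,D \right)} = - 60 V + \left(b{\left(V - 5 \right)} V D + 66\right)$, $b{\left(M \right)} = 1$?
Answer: $884$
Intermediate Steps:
$F{\left(V,D \right)} = 66 - 60 V + D V$ ($F{\left(V,D \right)} = - 60 V + \left(1 V D + 66\right) = - 60 V + \left(V D + 66\right) = - 60 V + \left(D V + 66\right) = - 60 V + \left(66 + D V\right) = 66 - 60 V + D V$)
$890 + F{\left(-34 - -25,68 \right)} = 890 + \left(66 - 60 \left(-34 - -25\right) + 68 \left(-34 - -25\right)\right) = 890 + \left(66 - 60 \left(-34 + 25\right) + 68 \left(-34 + 25\right)\right) = 890 + \left(66 - -540 + 68 \left(-9\right)\right) = 890 + \left(66 + 540 - 612\right) = 890 - 6 = 884$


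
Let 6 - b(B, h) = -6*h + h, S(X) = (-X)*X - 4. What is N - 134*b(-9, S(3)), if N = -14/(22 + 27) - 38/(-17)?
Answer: 941046/119 ≈ 7908.0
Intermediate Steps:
S(X) = -4 - X² (S(X) = -X² - 4 = -4 - X²)
N = 232/119 (N = -14/49 - 38*(-1/17) = -14*1/49 + 38/17 = -2/7 + 38/17 = 232/119 ≈ 1.9496)
b(B, h) = 6 + 5*h (b(B, h) = 6 - (-6*h + h) = 6 - (-5)*h = 6 + 5*h)
N - 134*b(-9, S(3)) = 232/119 - 134*(6 + 5*(-4 - 1*3²)) = 232/119 - 134*(6 + 5*(-4 - 1*9)) = 232/119 - 134*(6 + 5*(-4 - 9)) = 232/119 - 134*(6 + 5*(-13)) = 232/119 - 134*(6 - 65) = 232/119 - 134*(-59) = 232/119 + 7906 = 941046/119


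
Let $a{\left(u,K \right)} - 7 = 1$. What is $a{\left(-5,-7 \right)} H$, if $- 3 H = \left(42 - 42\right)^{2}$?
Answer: $0$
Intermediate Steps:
$a{\left(u,K \right)} = 8$ ($a{\left(u,K \right)} = 7 + 1 = 8$)
$H = 0$ ($H = - \frac{\left(42 - 42\right)^{2}}{3} = - \frac{0^{2}}{3} = \left(- \frac{1}{3}\right) 0 = 0$)
$a{\left(-5,-7 \right)} H = 8 \cdot 0 = 0$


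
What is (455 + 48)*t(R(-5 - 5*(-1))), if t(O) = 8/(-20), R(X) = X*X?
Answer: -1006/5 ≈ -201.20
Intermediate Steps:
R(X) = X²
t(O) = -⅖ (t(O) = 8*(-1/20) = -⅖)
(455 + 48)*t(R(-5 - 5*(-1))) = (455 + 48)*(-⅖) = 503*(-⅖) = -1006/5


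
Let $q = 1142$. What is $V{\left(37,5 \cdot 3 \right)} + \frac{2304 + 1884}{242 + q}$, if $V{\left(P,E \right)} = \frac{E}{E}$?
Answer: $\frac{1393}{346} \approx 4.026$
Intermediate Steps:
$V{\left(P,E \right)} = 1$
$V{\left(37,5 \cdot 3 \right)} + \frac{2304 + 1884}{242 + q} = 1 + \frac{2304 + 1884}{242 + 1142} = 1 + \frac{4188}{1384} = 1 + 4188 \cdot \frac{1}{1384} = 1 + \frac{1047}{346} = \frac{1393}{346}$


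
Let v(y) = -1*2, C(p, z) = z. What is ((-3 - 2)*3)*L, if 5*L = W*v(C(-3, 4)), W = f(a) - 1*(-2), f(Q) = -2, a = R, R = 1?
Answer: 0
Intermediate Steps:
a = 1
v(y) = -2
W = 0 (W = -2 - 1*(-2) = -2 + 2 = 0)
L = 0 (L = (0*(-2))/5 = (⅕)*0 = 0)
((-3 - 2)*3)*L = ((-3 - 2)*3)*0 = -5*3*0 = -15*0 = 0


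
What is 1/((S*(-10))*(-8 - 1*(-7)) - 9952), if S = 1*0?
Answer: -1/9952 ≈ -0.00010048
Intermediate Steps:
S = 0
1/((S*(-10))*(-8 - 1*(-7)) - 9952) = 1/((0*(-10))*(-8 - 1*(-7)) - 9952) = 1/(0*(-8 + 7) - 9952) = 1/(0*(-1) - 9952) = 1/(0 - 9952) = 1/(-9952) = -1/9952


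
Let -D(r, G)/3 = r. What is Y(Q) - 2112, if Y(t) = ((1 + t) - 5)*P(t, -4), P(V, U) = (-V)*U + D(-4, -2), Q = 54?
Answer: 9288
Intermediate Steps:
D(r, G) = -3*r
P(V, U) = 12 - U*V (P(V, U) = (-V)*U - 3*(-4) = -U*V + 12 = 12 - U*V)
Y(t) = (-4 + t)*(12 + 4*t) (Y(t) = ((1 + t) - 5)*(12 - 1*(-4)*t) = (-4 + t)*(12 + 4*t))
Y(Q) - 2112 = 4*(-4 + 54)*(3 + 54) - 2112 = 4*50*57 - 2112 = 11400 - 2112 = 9288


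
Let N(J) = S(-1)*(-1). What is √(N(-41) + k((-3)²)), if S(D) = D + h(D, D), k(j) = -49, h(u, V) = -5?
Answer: I*√43 ≈ 6.5574*I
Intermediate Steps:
S(D) = -5 + D (S(D) = D - 5 = -5 + D)
N(J) = 6 (N(J) = (-5 - 1)*(-1) = -6*(-1) = 6)
√(N(-41) + k((-3)²)) = √(6 - 49) = √(-43) = I*√43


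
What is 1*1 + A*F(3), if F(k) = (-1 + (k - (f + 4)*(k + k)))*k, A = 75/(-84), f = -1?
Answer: 307/7 ≈ 43.857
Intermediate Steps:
A = -25/28 (A = 75*(-1/84) = -25/28 ≈ -0.89286)
F(k) = k*(-1 - 5*k) (F(k) = (-1 + (k - (-1 + 4)*(k + k)))*k = (-1 + (k - 3*2*k))*k = (-1 + (k - 6*k))*k = (-1 - 5*k)*k = k*(-1 - 5*k))
1*1 + A*F(3) = 1*1 - (-25)*3*(1 + 5*3)/28 = 1 - (-25)*3*(1 + 15)/28 = 1 - (-25)*3*16/28 = 1 - 25/28*(-48) = 1 + 300/7 = 307/7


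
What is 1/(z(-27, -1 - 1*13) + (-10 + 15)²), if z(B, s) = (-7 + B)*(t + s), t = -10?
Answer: 1/841 ≈ 0.0011891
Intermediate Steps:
z(B, s) = (-10 + s)*(-7 + B) (z(B, s) = (-7 + B)*(-10 + s) = (-10 + s)*(-7 + B))
1/(z(-27, -1 - 1*13) + (-10 + 15)²) = 1/((70 - 10*(-27) - 7*(-1 - 1*13) - 27*(-1 - 1*13)) + (-10 + 15)²) = 1/((70 + 270 - 7*(-1 - 13) - 27*(-1 - 13)) + 5²) = 1/((70 + 270 - 7*(-14) - 27*(-14)) + 25) = 1/((70 + 270 + 98 + 378) + 25) = 1/(816 + 25) = 1/841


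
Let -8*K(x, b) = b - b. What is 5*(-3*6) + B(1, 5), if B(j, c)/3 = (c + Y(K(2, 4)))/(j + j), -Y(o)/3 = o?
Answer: -165/2 ≈ -82.500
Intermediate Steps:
K(x, b) = 0 (K(x, b) = -(b - b)/8 = -⅛*0 = 0)
Y(o) = -3*o
B(j, c) = 3*c/(2*j) (B(j, c) = 3*((c - 3*0)/(j + j)) = 3*((c + 0)/((2*j))) = 3*(c*(1/(2*j))) = 3*(c/(2*j)) = 3*c/(2*j))
5*(-3*6) + B(1, 5) = 5*(-3*6) + (3/2)*5/1 = 5*(-18) + (3/2)*5*1 = -90 + 15/2 = -165/2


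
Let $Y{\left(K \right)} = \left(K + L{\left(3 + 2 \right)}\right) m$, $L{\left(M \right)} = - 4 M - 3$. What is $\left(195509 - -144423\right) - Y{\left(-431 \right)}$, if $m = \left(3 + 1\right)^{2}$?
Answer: $347196$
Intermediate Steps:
$m = 16$ ($m = 4^{2} = 16$)
$L{\left(M \right)} = -3 - 4 M$
$Y{\left(K \right)} = -368 + 16 K$ ($Y{\left(K \right)} = \left(K - \left(3 + 4 \left(3 + 2\right)\right)\right) 16 = \left(K - 23\right) 16 = \left(-23 + K\right) 16 = -368 + 16 K$)
$\left(195509 - -144423\right) - Y{\left(-431 \right)} = \left(195509 - -144423\right) - \left(-368 + 16 \left(-431\right)\right) = \left(195509 + 144423\right) - \left(-368 - 6896\right) = 339932 - -7264 = 339932 + 7264 = 347196$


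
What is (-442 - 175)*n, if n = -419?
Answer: 258523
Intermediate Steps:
(-442 - 175)*n = (-442 - 175)*(-419) = -617*(-419) = 258523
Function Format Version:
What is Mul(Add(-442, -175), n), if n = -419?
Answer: 258523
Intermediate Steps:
Mul(Add(-442, -175), n) = Mul(Add(-442, -175), -419) = Mul(-617, -419) = 258523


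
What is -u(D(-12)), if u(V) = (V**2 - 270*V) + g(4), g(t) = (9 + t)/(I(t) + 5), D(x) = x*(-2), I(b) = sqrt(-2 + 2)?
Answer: 29507/5 ≈ 5901.4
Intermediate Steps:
I(b) = 0 (I(b) = sqrt(0) = 0)
D(x) = -2*x
g(t) = 9/5 + t/5 (g(t) = (9 + t)/(0 + 5) = (9 + t)/5 = (9 + t)*(1/5) = 9/5 + t/5)
u(V) = 13/5 + V**2 - 270*V (u(V) = (V**2 - 270*V) + (9/5 + (1/5)*4) = (V**2 - 270*V) + (9/5 + 4/5) = (V**2 - 270*V) + 13/5 = 13/5 + V**2 - 270*V)
-u(D(-12)) = -(13/5 + (-2*(-12))**2 - (-540)*(-12)) = -(13/5 + 24**2 - 270*24) = -(13/5 + 576 - 6480) = -1*(-29507/5) = 29507/5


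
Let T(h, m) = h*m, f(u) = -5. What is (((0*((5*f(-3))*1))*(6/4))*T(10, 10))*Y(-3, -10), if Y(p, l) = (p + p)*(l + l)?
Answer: 0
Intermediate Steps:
Y(p, l) = 4*l*p (Y(p, l) = (2*p)*(2*l) = 4*l*p)
(((0*((5*f(-3))*1))*(6/4))*T(10, 10))*Y(-3, -10) = (((0*((5*(-5))*1))*(6/4))*(10*10))*(4*(-10)*(-3)) = (((0*(-25*1))*(6*(¼)))*100)*120 = (((0*(-25))*(3/2))*100)*120 = ((0*(3/2))*100)*120 = (0*100)*120 = 0*120 = 0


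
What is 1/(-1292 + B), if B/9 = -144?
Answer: -1/2588 ≈ -0.00038640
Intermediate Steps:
B = -1296 (B = 9*(-144) = -1296)
1/(-1292 + B) = 1/(-1292 - 1296) = 1/(-2588) = -1/2588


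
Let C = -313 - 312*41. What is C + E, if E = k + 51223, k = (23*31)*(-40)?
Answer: 9598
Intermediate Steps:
k = -28520 (k = 713*(-40) = -28520)
E = 22703 (E = -28520 + 51223 = 22703)
C = -13105 (C = -313 - 12792 = -13105)
C + E = -13105 + 22703 = 9598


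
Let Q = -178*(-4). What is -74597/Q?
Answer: -74597/712 ≈ -104.77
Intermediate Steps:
Q = 712
-74597/Q = -74597/712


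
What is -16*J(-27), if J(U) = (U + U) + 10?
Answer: 704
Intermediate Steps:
J(U) = 10 + 2*U (J(U) = 2*U + 10 = 10 + 2*U)
-16*J(-27) = -16*(10 + 2*(-27)) = -16*(10 - 54) = -16*(-44) = 704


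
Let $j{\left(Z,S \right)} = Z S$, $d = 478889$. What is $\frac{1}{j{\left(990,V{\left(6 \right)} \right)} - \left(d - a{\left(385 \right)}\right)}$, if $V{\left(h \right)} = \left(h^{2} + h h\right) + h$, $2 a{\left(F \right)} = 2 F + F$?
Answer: $- \frac{2}{802183} \approx -2.4932 \cdot 10^{-6}$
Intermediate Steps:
$a{\left(F \right)} = \frac{3 F}{2}$ ($a{\left(F \right)} = \frac{2 F + F}{2} = \frac{3 F}{2}$)
$V{\left(h \right)} = h + 2 h^{2}$ ($V{\left(h \right)} = \left(h^{2} + h^{2}\right) + h = 2 h^{2} + h = h + 2 h^{2}$)
$j{\left(Z,S \right)} = S Z$
$\frac{1}{j{\left(990,V{\left(6 \right)} \right)} - \left(d - a{\left(385 \right)}\right)} = \frac{1}{6 \left(1 + 2 \cdot 6\right) 990 + \left(\frac{3}{2} \cdot 385 - 478889\right)} = \frac{1}{6 \left(1 + 12\right) 990 + \left(\frac{1155}{2} - 478889\right)} = \frac{1}{6 \cdot 13 \cdot 990 - \frac{956623}{2}} = \frac{1}{78 \cdot 990 - \frac{956623}{2}} = \frac{1}{77220 - \frac{956623}{2}} = \frac{1}{- \frac{802183}{2}} = - \frac{2}{802183}$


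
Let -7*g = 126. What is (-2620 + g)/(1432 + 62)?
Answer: -1319/747 ≈ -1.7657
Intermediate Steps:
g = -18 (g = -1/7*126 = -18)
(-2620 + g)/(1432 + 62) = (-2620 - 18)/(1432 + 62) = -2638/1494 = -2638*1/1494 = -1319/747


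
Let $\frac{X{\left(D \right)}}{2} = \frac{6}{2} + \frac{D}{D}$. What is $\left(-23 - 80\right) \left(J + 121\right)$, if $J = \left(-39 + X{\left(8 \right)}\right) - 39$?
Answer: $-5253$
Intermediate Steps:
$X{\left(D \right)} = 8$ ($X{\left(D \right)} = 2 \left(\frac{6}{2} + \frac{D}{D}\right) = 2 \left(6 \cdot \frac{1}{2} + 1\right) = 2 \left(3 + 1\right) = 2 \cdot 4 = 8$)
$J = -70$ ($J = \left(-39 + 8\right) - 39 = -31 - 39 = -70$)
$\left(-23 - 80\right) \left(J + 121\right) = \left(-23 - 80\right) \left(-70 + 121\right) = \left(-23 - 80\right) 51 = \left(-103\right) 51 = -5253$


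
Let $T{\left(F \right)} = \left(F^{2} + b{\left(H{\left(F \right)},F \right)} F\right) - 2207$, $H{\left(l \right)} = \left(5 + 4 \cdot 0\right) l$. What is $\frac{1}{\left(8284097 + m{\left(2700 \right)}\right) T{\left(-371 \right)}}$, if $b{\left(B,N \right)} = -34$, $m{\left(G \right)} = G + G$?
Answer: $\frac{1}{1227243451856} \approx 8.1483 \cdot 10^{-13}$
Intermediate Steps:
$m{\left(G \right)} = 2 G$
$H{\left(l \right)} = 5 l$ ($H{\left(l \right)} = \left(5 + 0\right) l = 5 l$)
$T{\left(F \right)} = -2207 + F^{2} - 34 F$ ($T{\left(F \right)} = \left(F^{2} - 34 F\right) - 2207 = -2207 + F^{2} - 34 F$)
$\frac{1}{\left(8284097 + m{\left(2700 \right)}\right) T{\left(-371 \right)}} = \frac{1}{\left(8284097 + 2 \cdot 2700\right) \left(-2207 + \left(-371\right)^{2} - -12614\right)} = \frac{1}{\left(8284097 + 5400\right) \left(-2207 + 137641 + 12614\right)} = \frac{1}{8289497 \cdot 148048} = \frac{1}{8289497} \cdot \frac{1}{148048} = \frac{1}{1227243451856}$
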